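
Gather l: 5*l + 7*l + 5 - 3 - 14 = 12*l - 12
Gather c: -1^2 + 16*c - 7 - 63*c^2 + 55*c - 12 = -63*c^2 + 71*c - 20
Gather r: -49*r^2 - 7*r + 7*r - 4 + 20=16 - 49*r^2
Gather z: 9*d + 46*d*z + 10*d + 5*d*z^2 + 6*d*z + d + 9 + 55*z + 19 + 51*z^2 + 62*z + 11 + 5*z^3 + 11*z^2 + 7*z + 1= 20*d + 5*z^3 + z^2*(5*d + 62) + z*(52*d + 124) + 40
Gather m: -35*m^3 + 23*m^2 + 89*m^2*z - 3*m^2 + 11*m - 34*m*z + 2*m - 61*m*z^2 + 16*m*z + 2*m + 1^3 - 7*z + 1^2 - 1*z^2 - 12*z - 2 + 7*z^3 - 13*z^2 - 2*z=-35*m^3 + m^2*(89*z + 20) + m*(-61*z^2 - 18*z + 15) + 7*z^3 - 14*z^2 - 21*z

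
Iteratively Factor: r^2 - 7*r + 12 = (r - 3)*(r - 4)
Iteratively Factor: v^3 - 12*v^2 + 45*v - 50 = (v - 2)*(v^2 - 10*v + 25) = (v - 5)*(v - 2)*(v - 5)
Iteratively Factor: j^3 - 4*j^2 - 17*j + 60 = (j - 5)*(j^2 + j - 12) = (j - 5)*(j - 3)*(j + 4)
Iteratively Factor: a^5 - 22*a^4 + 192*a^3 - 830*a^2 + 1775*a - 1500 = (a - 3)*(a^4 - 19*a^3 + 135*a^2 - 425*a + 500) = (a - 4)*(a - 3)*(a^3 - 15*a^2 + 75*a - 125) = (a - 5)*(a - 4)*(a - 3)*(a^2 - 10*a + 25) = (a - 5)^2*(a - 4)*(a - 3)*(a - 5)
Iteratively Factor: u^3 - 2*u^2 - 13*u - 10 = (u - 5)*(u^2 + 3*u + 2) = (u - 5)*(u + 1)*(u + 2)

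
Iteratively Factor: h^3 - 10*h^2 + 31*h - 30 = (h - 3)*(h^2 - 7*h + 10) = (h - 5)*(h - 3)*(h - 2)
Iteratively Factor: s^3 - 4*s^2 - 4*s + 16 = (s - 4)*(s^2 - 4) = (s - 4)*(s + 2)*(s - 2)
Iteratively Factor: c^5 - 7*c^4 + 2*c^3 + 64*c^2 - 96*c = (c)*(c^4 - 7*c^3 + 2*c^2 + 64*c - 96) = c*(c - 4)*(c^3 - 3*c^2 - 10*c + 24) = c*(c - 4)*(c + 3)*(c^2 - 6*c + 8) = c*(c - 4)^2*(c + 3)*(c - 2)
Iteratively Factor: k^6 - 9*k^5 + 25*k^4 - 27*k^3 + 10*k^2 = (k)*(k^5 - 9*k^4 + 25*k^3 - 27*k^2 + 10*k) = k*(k - 5)*(k^4 - 4*k^3 + 5*k^2 - 2*k) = k*(k - 5)*(k - 1)*(k^3 - 3*k^2 + 2*k) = k*(k - 5)*(k - 1)^2*(k^2 - 2*k) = k*(k - 5)*(k - 2)*(k - 1)^2*(k)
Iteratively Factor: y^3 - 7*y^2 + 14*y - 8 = (y - 2)*(y^2 - 5*y + 4) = (y - 4)*(y - 2)*(y - 1)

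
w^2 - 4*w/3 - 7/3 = (w - 7/3)*(w + 1)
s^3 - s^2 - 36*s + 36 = (s - 6)*(s - 1)*(s + 6)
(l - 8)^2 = l^2 - 16*l + 64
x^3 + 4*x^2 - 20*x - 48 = (x - 4)*(x + 2)*(x + 6)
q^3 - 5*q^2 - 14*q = q*(q - 7)*(q + 2)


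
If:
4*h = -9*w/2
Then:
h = -9*w/8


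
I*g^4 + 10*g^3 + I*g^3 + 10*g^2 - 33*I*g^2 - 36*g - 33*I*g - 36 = (g - 4*I)*(g - 3*I)^2*(I*g + I)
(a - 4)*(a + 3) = a^2 - a - 12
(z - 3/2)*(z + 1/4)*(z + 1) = z^3 - z^2/4 - 13*z/8 - 3/8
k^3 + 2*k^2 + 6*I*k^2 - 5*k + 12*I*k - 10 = (k + 2)*(k + I)*(k + 5*I)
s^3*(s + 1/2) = s^4 + s^3/2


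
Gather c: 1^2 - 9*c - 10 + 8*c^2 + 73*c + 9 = 8*c^2 + 64*c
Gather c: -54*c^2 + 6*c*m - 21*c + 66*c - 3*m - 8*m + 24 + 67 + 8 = -54*c^2 + c*(6*m + 45) - 11*m + 99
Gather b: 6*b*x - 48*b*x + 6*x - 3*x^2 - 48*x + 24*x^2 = -42*b*x + 21*x^2 - 42*x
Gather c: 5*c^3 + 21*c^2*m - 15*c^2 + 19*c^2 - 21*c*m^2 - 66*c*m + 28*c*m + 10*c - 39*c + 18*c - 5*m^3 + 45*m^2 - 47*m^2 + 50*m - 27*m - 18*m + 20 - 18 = 5*c^3 + c^2*(21*m + 4) + c*(-21*m^2 - 38*m - 11) - 5*m^3 - 2*m^2 + 5*m + 2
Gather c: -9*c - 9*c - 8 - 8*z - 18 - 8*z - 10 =-18*c - 16*z - 36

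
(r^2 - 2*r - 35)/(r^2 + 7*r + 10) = (r - 7)/(r + 2)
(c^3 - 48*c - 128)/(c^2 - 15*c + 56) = (c^2 + 8*c + 16)/(c - 7)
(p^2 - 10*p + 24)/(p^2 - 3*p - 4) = (p - 6)/(p + 1)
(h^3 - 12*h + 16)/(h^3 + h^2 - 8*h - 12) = (h^3 - 12*h + 16)/(h^3 + h^2 - 8*h - 12)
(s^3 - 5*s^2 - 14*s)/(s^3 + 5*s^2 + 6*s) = (s - 7)/(s + 3)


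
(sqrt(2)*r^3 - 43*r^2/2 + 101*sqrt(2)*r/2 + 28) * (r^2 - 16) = sqrt(2)*r^5 - 43*r^4/2 + 69*sqrt(2)*r^3/2 + 372*r^2 - 808*sqrt(2)*r - 448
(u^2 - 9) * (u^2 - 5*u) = u^4 - 5*u^3 - 9*u^2 + 45*u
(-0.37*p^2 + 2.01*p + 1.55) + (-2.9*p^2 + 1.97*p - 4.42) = -3.27*p^2 + 3.98*p - 2.87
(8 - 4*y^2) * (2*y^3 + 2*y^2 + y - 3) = -8*y^5 - 8*y^4 + 12*y^3 + 28*y^2 + 8*y - 24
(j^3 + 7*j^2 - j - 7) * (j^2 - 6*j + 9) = j^5 + j^4 - 34*j^3 + 62*j^2 + 33*j - 63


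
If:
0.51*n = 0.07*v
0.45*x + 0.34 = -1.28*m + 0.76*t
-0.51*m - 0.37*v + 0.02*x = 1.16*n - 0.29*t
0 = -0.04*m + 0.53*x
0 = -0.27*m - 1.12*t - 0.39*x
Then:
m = -0.22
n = 0.03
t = 0.06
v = 0.25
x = -0.02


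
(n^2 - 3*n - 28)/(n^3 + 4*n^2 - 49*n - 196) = 1/(n + 7)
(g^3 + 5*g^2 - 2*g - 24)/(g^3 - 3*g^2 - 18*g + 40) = (g + 3)/(g - 5)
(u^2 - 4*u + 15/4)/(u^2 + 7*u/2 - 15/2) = (u - 5/2)/(u + 5)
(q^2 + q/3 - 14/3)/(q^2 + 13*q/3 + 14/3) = (q - 2)/(q + 2)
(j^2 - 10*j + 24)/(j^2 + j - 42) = (j - 4)/(j + 7)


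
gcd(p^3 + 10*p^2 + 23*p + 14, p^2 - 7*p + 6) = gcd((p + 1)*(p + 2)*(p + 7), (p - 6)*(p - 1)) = 1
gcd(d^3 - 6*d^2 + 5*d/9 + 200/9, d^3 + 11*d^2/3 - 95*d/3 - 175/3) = d^2 - 10*d/3 - 25/3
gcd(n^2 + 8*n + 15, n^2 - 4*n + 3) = 1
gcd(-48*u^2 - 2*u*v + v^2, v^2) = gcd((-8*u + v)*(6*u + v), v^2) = 1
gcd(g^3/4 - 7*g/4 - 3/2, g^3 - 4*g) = g + 2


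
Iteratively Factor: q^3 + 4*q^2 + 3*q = (q + 1)*(q^2 + 3*q) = (q + 1)*(q + 3)*(q)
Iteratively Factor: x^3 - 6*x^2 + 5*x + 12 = (x - 3)*(x^2 - 3*x - 4) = (x - 4)*(x - 3)*(x + 1)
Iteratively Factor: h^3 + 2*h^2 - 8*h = (h + 4)*(h^2 - 2*h) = (h - 2)*(h + 4)*(h)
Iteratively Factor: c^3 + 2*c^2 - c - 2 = (c - 1)*(c^2 + 3*c + 2) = (c - 1)*(c + 2)*(c + 1)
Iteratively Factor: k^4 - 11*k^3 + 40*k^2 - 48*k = (k - 4)*(k^3 - 7*k^2 + 12*k) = (k - 4)*(k - 3)*(k^2 - 4*k) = k*(k - 4)*(k - 3)*(k - 4)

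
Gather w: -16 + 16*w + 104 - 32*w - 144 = -16*w - 56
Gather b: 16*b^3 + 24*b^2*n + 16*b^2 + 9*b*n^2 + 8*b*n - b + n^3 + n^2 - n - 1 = 16*b^3 + b^2*(24*n + 16) + b*(9*n^2 + 8*n - 1) + n^3 + n^2 - n - 1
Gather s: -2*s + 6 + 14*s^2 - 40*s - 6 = 14*s^2 - 42*s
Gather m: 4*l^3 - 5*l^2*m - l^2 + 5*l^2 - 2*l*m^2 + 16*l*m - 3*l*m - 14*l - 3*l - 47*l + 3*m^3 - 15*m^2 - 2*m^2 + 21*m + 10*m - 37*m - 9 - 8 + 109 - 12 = 4*l^3 + 4*l^2 - 64*l + 3*m^3 + m^2*(-2*l - 17) + m*(-5*l^2 + 13*l - 6) + 80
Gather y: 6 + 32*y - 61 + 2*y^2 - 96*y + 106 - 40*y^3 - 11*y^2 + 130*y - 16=-40*y^3 - 9*y^2 + 66*y + 35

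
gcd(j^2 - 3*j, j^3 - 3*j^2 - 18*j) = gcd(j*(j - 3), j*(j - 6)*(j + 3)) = j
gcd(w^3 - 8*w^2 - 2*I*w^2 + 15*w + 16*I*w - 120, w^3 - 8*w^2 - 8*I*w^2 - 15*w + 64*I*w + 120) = w^2 + w*(-8 - 5*I) + 40*I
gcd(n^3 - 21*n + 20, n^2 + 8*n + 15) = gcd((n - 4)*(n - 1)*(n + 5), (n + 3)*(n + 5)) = n + 5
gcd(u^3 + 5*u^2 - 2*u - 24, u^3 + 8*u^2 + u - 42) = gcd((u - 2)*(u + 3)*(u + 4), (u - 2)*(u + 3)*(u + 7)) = u^2 + u - 6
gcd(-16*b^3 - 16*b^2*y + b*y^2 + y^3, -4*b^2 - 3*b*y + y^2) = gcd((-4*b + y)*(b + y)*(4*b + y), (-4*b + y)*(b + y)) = -4*b^2 - 3*b*y + y^2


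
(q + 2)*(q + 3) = q^2 + 5*q + 6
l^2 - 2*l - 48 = (l - 8)*(l + 6)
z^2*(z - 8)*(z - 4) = z^4 - 12*z^3 + 32*z^2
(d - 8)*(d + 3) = d^2 - 5*d - 24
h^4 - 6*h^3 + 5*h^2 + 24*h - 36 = (h - 3)^2*(h - 2)*(h + 2)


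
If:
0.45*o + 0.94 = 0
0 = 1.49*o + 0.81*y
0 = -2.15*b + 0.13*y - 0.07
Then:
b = 0.20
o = -2.09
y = 3.84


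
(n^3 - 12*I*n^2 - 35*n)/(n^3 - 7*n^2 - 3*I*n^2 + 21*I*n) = (n^2 - 12*I*n - 35)/(n^2 - 7*n - 3*I*n + 21*I)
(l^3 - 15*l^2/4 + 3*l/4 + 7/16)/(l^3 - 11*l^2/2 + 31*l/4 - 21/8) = (4*l + 1)/(2*(2*l - 3))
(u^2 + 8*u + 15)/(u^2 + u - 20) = (u + 3)/(u - 4)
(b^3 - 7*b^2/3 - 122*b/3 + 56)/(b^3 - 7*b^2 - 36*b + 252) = (b - 4/3)/(b - 6)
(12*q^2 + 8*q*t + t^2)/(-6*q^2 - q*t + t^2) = (-6*q - t)/(3*q - t)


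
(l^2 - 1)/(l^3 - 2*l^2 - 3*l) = (l - 1)/(l*(l - 3))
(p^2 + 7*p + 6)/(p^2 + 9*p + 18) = (p + 1)/(p + 3)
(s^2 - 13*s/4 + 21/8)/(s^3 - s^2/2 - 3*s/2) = (s - 7/4)/(s*(s + 1))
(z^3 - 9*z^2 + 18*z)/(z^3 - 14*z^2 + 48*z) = (z - 3)/(z - 8)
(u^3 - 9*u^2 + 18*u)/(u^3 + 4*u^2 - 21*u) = (u - 6)/(u + 7)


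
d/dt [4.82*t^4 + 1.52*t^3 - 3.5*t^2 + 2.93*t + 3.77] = 19.28*t^3 + 4.56*t^2 - 7.0*t + 2.93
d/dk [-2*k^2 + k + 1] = 1 - 4*k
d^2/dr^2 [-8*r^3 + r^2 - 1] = 2 - 48*r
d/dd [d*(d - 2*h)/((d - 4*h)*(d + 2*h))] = 16*h^2*(-d + h)/(d^4 - 4*d^3*h - 12*d^2*h^2 + 32*d*h^3 + 64*h^4)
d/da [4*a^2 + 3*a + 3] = 8*a + 3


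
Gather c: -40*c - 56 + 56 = -40*c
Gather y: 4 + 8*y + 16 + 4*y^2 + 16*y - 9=4*y^2 + 24*y + 11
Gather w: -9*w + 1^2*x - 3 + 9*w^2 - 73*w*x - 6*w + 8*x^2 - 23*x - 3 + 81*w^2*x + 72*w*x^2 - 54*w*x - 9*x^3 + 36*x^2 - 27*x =w^2*(81*x + 9) + w*(72*x^2 - 127*x - 15) - 9*x^3 + 44*x^2 - 49*x - 6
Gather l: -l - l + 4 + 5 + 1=10 - 2*l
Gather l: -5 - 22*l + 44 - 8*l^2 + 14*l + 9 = -8*l^2 - 8*l + 48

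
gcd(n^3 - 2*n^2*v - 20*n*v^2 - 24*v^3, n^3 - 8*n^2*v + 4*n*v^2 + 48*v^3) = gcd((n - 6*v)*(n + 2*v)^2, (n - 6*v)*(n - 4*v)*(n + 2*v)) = -n^2 + 4*n*v + 12*v^2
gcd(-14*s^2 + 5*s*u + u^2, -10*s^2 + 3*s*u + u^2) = 2*s - u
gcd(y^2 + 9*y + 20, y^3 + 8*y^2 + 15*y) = y + 5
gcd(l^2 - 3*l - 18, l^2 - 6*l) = l - 6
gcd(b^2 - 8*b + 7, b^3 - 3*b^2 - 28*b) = b - 7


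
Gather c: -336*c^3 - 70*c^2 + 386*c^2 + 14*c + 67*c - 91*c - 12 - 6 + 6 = -336*c^3 + 316*c^2 - 10*c - 12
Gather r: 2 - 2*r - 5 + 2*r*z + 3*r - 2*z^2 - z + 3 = r*(2*z + 1) - 2*z^2 - z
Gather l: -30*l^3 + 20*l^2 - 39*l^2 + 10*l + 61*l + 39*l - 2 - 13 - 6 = -30*l^3 - 19*l^2 + 110*l - 21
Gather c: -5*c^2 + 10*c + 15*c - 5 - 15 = -5*c^2 + 25*c - 20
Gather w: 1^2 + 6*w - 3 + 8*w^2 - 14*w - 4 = 8*w^2 - 8*w - 6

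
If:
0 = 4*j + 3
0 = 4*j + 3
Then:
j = -3/4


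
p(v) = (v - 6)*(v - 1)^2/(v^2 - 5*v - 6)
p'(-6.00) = 0.84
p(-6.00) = -9.80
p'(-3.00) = 0.00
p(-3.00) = -8.00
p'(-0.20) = -5.25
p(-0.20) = 1.80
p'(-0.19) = -5.10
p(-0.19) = 1.75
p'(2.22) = 0.61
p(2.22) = 0.46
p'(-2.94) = -0.06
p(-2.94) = -8.00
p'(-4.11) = 0.59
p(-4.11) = -8.40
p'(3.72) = 0.82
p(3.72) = 1.57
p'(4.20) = 0.85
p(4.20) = 1.97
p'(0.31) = -1.33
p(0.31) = 0.36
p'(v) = (5 - 2*v)*(v - 6)*(v - 1)^2/(v^2 - 5*v - 6)^2 + (v - 6)*(2*v - 2)/(v^2 - 5*v - 6) + (v - 1)^2/(v^2 - 5*v - 6)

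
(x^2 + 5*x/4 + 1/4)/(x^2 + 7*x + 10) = (4*x^2 + 5*x + 1)/(4*(x^2 + 7*x + 10))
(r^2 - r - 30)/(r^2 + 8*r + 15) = (r - 6)/(r + 3)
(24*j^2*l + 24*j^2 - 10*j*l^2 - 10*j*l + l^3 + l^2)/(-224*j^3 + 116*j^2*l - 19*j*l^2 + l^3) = (-6*j*l - 6*j + l^2 + l)/(56*j^2 - 15*j*l + l^2)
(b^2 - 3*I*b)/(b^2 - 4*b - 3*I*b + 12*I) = b/(b - 4)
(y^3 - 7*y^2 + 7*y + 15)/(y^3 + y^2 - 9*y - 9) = (y - 5)/(y + 3)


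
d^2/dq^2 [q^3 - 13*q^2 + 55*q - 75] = 6*q - 26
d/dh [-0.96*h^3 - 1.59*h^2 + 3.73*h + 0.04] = -2.88*h^2 - 3.18*h + 3.73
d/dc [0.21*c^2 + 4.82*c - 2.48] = 0.42*c + 4.82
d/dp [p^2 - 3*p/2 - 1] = 2*p - 3/2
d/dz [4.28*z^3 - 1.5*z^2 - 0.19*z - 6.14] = 12.84*z^2 - 3.0*z - 0.19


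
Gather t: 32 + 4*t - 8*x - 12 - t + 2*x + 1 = 3*t - 6*x + 21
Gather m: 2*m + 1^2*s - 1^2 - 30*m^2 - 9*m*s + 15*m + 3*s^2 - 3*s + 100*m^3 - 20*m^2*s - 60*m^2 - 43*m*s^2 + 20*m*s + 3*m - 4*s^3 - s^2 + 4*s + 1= 100*m^3 + m^2*(-20*s - 90) + m*(-43*s^2 + 11*s + 20) - 4*s^3 + 2*s^2 + 2*s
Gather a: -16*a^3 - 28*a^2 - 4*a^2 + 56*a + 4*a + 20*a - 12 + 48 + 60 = -16*a^3 - 32*a^2 + 80*a + 96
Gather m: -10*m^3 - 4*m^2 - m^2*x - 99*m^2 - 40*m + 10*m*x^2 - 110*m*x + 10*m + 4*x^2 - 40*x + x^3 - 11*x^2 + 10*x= -10*m^3 + m^2*(-x - 103) + m*(10*x^2 - 110*x - 30) + x^3 - 7*x^2 - 30*x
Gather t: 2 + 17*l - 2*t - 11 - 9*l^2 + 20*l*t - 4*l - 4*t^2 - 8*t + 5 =-9*l^2 + 13*l - 4*t^2 + t*(20*l - 10) - 4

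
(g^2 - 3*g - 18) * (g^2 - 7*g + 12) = g^4 - 10*g^3 + 15*g^2 + 90*g - 216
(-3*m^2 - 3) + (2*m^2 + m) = -m^2 + m - 3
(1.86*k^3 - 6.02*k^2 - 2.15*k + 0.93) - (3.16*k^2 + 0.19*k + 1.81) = 1.86*k^3 - 9.18*k^2 - 2.34*k - 0.88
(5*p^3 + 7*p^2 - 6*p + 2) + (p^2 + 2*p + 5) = 5*p^3 + 8*p^2 - 4*p + 7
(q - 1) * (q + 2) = q^2 + q - 2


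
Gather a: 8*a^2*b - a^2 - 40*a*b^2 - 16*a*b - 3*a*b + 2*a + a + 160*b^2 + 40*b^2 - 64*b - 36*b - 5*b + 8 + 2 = a^2*(8*b - 1) + a*(-40*b^2 - 19*b + 3) + 200*b^2 - 105*b + 10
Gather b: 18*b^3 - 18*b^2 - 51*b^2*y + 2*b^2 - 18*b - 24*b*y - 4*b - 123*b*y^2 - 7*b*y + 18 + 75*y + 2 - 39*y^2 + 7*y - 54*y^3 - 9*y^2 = 18*b^3 + b^2*(-51*y - 16) + b*(-123*y^2 - 31*y - 22) - 54*y^3 - 48*y^2 + 82*y + 20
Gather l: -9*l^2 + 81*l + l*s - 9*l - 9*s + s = -9*l^2 + l*(s + 72) - 8*s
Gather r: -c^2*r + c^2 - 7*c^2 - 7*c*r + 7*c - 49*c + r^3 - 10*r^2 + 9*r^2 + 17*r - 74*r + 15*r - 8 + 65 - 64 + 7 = -6*c^2 - 42*c + r^3 - r^2 + r*(-c^2 - 7*c - 42)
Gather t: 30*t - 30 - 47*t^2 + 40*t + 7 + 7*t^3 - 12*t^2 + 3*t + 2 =7*t^3 - 59*t^2 + 73*t - 21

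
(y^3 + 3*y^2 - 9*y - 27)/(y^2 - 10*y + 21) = (y^2 + 6*y + 9)/(y - 7)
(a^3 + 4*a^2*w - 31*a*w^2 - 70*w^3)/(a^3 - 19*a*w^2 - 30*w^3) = (a + 7*w)/(a + 3*w)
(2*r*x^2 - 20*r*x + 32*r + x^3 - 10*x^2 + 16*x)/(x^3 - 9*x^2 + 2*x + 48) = (2*r*x - 4*r + x^2 - 2*x)/(x^2 - x - 6)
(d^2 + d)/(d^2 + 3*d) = (d + 1)/(d + 3)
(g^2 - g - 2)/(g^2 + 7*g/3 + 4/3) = 3*(g - 2)/(3*g + 4)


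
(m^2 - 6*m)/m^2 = (m - 6)/m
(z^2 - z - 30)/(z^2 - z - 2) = (-z^2 + z + 30)/(-z^2 + z + 2)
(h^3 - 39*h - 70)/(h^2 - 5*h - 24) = (-h^3 + 39*h + 70)/(-h^2 + 5*h + 24)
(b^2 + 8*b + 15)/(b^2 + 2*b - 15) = (b + 3)/(b - 3)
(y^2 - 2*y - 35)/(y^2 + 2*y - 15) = (y - 7)/(y - 3)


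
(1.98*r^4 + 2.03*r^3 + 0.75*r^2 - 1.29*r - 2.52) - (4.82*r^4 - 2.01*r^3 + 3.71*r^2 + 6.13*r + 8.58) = -2.84*r^4 + 4.04*r^3 - 2.96*r^2 - 7.42*r - 11.1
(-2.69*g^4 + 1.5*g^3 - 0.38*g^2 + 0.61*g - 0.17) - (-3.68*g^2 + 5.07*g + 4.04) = -2.69*g^4 + 1.5*g^3 + 3.3*g^2 - 4.46*g - 4.21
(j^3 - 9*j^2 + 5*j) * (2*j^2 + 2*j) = 2*j^5 - 16*j^4 - 8*j^3 + 10*j^2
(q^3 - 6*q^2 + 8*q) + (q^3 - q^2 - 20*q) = 2*q^3 - 7*q^2 - 12*q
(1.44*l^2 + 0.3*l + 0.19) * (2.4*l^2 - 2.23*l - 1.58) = 3.456*l^4 - 2.4912*l^3 - 2.4882*l^2 - 0.8977*l - 0.3002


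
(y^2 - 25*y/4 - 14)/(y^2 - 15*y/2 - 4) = (4*y + 7)/(2*(2*y + 1))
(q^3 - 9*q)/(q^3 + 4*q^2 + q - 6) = q*(q - 3)/(q^2 + q - 2)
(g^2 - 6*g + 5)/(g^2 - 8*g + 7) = (g - 5)/(g - 7)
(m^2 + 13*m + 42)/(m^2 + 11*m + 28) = (m + 6)/(m + 4)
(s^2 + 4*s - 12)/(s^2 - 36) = (s - 2)/(s - 6)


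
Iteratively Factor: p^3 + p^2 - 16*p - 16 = (p - 4)*(p^2 + 5*p + 4) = (p - 4)*(p + 1)*(p + 4)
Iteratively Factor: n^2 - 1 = (n + 1)*(n - 1)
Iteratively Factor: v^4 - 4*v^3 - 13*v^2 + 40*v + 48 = (v + 3)*(v^3 - 7*v^2 + 8*v + 16) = (v + 1)*(v + 3)*(v^2 - 8*v + 16) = (v - 4)*(v + 1)*(v + 3)*(v - 4)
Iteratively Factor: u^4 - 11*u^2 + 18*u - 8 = (u - 1)*(u^3 + u^2 - 10*u + 8) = (u - 1)*(u + 4)*(u^2 - 3*u + 2) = (u - 1)^2*(u + 4)*(u - 2)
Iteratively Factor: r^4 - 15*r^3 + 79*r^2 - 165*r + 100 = (r - 1)*(r^3 - 14*r^2 + 65*r - 100) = (r - 5)*(r - 1)*(r^2 - 9*r + 20) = (r - 5)^2*(r - 1)*(r - 4)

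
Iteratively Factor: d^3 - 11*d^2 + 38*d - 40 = (d - 4)*(d^2 - 7*d + 10) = (d - 4)*(d - 2)*(d - 5)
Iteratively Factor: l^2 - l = (l - 1)*(l)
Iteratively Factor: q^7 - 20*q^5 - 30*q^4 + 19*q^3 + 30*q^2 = (q + 3)*(q^6 - 3*q^5 - 11*q^4 + 3*q^3 + 10*q^2) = (q + 2)*(q + 3)*(q^5 - 5*q^4 - q^3 + 5*q^2) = q*(q + 2)*(q + 3)*(q^4 - 5*q^3 - q^2 + 5*q) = q^2*(q + 2)*(q + 3)*(q^3 - 5*q^2 - q + 5) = q^2*(q - 1)*(q + 2)*(q + 3)*(q^2 - 4*q - 5) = q^2*(q - 5)*(q - 1)*(q + 2)*(q + 3)*(q + 1)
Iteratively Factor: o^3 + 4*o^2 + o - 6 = (o + 2)*(o^2 + 2*o - 3) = (o - 1)*(o + 2)*(o + 3)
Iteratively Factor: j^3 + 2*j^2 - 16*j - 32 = (j - 4)*(j^2 + 6*j + 8) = (j - 4)*(j + 4)*(j + 2)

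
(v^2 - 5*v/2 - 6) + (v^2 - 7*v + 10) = 2*v^2 - 19*v/2 + 4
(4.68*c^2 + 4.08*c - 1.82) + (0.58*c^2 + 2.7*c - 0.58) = 5.26*c^2 + 6.78*c - 2.4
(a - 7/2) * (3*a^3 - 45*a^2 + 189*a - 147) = 3*a^4 - 111*a^3/2 + 693*a^2/2 - 1617*a/2 + 1029/2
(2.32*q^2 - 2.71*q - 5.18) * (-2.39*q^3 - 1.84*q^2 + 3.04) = -5.5448*q^5 + 2.2081*q^4 + 17.3666*q^3 + 16.584*q^2 - 8.2384*q - 15.7472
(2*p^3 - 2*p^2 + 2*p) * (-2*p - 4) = -4*p^4 - 4*p^3 + 4*p^2 - 8*p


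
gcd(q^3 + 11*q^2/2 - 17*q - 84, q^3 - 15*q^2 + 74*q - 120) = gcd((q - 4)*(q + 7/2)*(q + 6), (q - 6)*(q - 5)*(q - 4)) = q - 4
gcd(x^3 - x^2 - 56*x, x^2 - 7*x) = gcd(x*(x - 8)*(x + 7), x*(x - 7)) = x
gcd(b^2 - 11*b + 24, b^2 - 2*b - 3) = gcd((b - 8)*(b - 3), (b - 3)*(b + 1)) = b - 3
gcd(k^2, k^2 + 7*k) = k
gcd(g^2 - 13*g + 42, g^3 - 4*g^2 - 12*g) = g - 6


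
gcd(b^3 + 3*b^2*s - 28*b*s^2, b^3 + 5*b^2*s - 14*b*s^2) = b^2 + 7*b*s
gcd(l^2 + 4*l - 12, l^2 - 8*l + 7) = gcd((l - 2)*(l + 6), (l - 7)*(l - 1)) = 1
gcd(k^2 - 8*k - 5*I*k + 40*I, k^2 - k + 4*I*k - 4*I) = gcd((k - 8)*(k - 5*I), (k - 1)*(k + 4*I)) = 1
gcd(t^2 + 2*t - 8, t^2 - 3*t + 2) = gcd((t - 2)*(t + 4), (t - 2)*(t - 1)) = t - 2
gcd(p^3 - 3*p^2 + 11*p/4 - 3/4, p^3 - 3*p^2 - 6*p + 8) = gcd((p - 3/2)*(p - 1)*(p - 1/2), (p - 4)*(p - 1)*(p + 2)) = p - 1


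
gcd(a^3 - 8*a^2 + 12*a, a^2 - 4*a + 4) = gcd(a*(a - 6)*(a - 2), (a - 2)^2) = a - 2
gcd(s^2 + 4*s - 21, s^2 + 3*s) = 1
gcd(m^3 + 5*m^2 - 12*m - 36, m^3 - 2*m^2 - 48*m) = m + 6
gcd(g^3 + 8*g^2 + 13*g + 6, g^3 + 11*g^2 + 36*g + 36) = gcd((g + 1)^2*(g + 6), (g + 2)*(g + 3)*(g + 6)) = g + 6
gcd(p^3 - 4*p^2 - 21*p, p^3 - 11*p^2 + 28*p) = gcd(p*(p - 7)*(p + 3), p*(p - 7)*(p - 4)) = p^2 - 7*p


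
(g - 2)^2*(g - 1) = g^3 - 5*g^2 + 8*g - 4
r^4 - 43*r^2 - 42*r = r*(r - 7)*(r + 1)*(r + 6)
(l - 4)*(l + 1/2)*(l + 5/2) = l^3 - l^2 - 43*l/4 - 5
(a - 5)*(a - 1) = a^2 - 6*a + 5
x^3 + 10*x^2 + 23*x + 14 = (x + 1)*(x + 2)*(x + 7)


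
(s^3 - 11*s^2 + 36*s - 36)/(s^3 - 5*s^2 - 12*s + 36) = (s - 3)/(s + 3)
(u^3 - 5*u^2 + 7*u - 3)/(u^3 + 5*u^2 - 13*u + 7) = (u - 3)/(u + 7)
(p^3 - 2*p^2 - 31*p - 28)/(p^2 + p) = p - 3 - 28/p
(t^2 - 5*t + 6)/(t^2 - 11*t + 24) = (t - 2)/(t - 8)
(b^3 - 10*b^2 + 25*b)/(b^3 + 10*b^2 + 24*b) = (b^2 - 10*b + 25)/(b^2 + 10*b + 24)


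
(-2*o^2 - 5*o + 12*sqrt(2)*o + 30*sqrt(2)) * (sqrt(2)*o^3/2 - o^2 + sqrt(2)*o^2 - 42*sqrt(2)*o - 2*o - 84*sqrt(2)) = -sqrt(2)*o^5 - 9*sqrt(2)*o^4/2 + 14*o^4 + 63*o^3 + 67*sqrt(2)*o^3 - 938*o^2 + 324*sqrt(2)*o^2 - 4536*o + 360*sqrt(2)*o - 5040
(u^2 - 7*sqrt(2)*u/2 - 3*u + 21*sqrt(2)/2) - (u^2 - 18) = -7*sqrt(2)*u/2 - 3*u + 21*sqrt(2)/2 + 18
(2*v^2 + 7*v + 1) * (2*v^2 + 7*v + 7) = 4*v^4 + 28*v^3 + 65*v^2 + 56*v + 7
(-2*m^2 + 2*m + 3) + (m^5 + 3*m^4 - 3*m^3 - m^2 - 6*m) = m^5 + 3*m^4 - 3*m^3 - 3*m^2 - 4*m + 3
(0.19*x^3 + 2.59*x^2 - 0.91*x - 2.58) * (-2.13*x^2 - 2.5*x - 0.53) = -0.4047*x^5 - 5.9917*x^4 - 4.6374*x^3 + 6.3977*x^2 + 6.9323*x + 1.3674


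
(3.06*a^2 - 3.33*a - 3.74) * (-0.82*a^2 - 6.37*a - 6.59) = -2.5092*a^4 - 16.7616*a^3 + 4.1135*a^2 + 45.7685*a + 24.6466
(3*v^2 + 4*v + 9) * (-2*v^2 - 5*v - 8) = -6*v^4 - 23*v^3 - 62*v^2 - 77*v - 72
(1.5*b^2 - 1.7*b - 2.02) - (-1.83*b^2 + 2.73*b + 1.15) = 3.33*b^2 - 4.43*b - 3.17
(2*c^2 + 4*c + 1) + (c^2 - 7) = 3*c^2 + 4*c - 6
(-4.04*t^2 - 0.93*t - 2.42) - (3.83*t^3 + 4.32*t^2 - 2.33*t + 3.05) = -3.83*t^3 - 8.36*t^2 + 1.4*t - 5.47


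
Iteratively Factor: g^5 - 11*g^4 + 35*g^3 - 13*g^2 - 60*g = (g - 4)*(g^4 - 7*g^3 + 7*g^2 + 15*g) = (g - 4)*(g - 3)*(g^3 - 4*g^2 - 5*g) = g*(g - 4)*(g - 3)*(g^2 - 4*g - 5) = g*(g - 5)*(g - 4)*(g - 3)*(g + 1)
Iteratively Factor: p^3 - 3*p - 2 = (p - 2)*(p^2 + 2*p + 1) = (p - 2)*(p + 1)*(p + 1)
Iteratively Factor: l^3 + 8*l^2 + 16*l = (l)*(l^2 + 8*l + 16) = l*(l + 4)*(l + 4)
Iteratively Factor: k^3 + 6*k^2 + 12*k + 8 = (k + 2)*(k^2 + 4*k + 4) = (k + 2)^2*(k + 2)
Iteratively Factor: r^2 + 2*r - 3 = (r - 1)*(r + 3)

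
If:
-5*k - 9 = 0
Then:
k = -9/5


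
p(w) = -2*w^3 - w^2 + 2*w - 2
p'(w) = -6*w^2 - 2*w + 2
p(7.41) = -855.83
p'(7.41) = -342.27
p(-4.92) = 202.14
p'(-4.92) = -133.40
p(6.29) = -526.70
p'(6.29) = -247.96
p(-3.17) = 45.32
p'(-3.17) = -51.95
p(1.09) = -3.60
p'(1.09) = -7.31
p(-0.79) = -3.22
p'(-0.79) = -0.16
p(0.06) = -1.88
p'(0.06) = 1.86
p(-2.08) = 7.51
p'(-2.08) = -19.80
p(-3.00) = 37.00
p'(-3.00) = -46.00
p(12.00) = -3578.00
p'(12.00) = -886.00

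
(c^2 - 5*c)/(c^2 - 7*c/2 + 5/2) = 2*c*(c - 5)/(2*c^2 - 7*c + 5)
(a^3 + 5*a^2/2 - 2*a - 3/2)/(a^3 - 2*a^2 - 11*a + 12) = (a + 1/2)/(a - 4)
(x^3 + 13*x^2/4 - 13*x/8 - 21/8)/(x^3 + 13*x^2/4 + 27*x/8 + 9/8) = (2*x^2 + 5*x - 7)/(2*x^2 + 5*x + 3)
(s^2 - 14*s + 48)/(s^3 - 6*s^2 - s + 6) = (s - 8)/(s^2 - 1)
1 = 1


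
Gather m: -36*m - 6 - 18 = -36*m - 24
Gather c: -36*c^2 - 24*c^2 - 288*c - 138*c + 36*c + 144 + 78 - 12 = -60*c^2 - 390*c + 210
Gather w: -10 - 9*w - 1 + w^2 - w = w^2 - 10*w - 11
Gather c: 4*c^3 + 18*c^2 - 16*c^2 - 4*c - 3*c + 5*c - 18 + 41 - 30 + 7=4*c^3 + 2*c^2 - 2*c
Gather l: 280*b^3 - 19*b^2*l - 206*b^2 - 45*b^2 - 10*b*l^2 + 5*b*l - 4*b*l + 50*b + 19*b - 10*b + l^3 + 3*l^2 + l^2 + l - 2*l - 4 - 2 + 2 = 280*b^3 - 251*b^2 + 59*b + l^3 + l^2*(4 - 10*b) + l*(-19*b^2 + b - 1) - 4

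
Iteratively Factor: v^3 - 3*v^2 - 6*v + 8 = (v - 4)*(v^2 + v - 2) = (v - 4)*(v - 1)*(v + 2)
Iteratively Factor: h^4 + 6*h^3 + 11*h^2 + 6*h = (h)*(h^3 + 6*h^2 + 11*h + 6) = h*(h + 2)*(h^2 + 4*h + 3) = h*(h + 2)*(h + 3)*(h + 1)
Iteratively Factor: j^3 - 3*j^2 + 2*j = (j - 1)*(j^2 - 2*j) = (j - 2)*(j - 1)*(j)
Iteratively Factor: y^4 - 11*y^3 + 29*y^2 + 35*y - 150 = (y - 3)*(y^3 - 8*y^2 + 5*y + 50) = (y - 5)*(y - 3)*(y^2 - 3*y - 10) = (y - 5)*(y - 3)*(y + 2)*(y - 5)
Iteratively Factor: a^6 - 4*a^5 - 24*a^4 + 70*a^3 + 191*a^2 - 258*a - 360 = (a + 1)*(a^5 - 5*a^4 - 19*a^3 + 89*a^2 + 102*a - 360) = (a - 2)*(a + 1)*(a^4 - 3*a^3 - 25*a^2 + 39*a + 180) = (a - 2)*(a + 1)*(a + 3)*(a^3 - 6*a^2 - 7*a + 60) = (a - 4)*(a - 2)*(a + 1)*(a + 3)*(a^2 - 2*a - 15) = (a - 4)*(a - 2)*(a + 1)*(a + 3)^2*(a - 5)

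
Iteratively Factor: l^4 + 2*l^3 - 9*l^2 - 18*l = (l + 2)*(l^3 - 9*l) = l*(l + 2)*(l^2 - 9) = l*(l + 2)*(l + 3)*(l - 3)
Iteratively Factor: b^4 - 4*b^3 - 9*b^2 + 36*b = (b - 3)*(b^3 - b^2 - 12*b) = (b - 3)*(b + 3)*(b^2 - 4*b) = b*(b - 3)*(b + 3)*(b - 4)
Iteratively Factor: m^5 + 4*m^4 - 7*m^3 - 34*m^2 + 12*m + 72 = (m + 2)*(m^4 + 2*m^3 - 11*m^2 - 12*m + 36) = (m + 2)*(m + 3)*(m^3 - m^2 - 8*m + 12) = (m - 2)*(m + 2)*(m + 3)*(m^2 + m - 6) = (m - 2)*(m + 2)*(m + 3)^2*(m - 2)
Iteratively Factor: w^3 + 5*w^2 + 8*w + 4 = (w + 2)*(w^2 + 3*w + 2) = (w + 1)*(w + 2)*(w + 2)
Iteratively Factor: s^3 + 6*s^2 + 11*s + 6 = (s + 1)*(s^2 + 5*s + 6) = (s + 1)*(s + 2)*(s + 3)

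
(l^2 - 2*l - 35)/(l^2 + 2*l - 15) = (l - 7)/(l - 3)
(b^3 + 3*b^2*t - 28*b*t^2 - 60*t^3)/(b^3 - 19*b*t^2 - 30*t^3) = (b + 6*t)/(b + 3*t)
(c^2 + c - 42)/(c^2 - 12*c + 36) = (c + 7)/(c - 6)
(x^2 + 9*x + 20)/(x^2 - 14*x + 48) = (x^2 + 9*x + 20)/(x^2 - 14*x + 48)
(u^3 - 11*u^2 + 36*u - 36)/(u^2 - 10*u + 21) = (u^2 - 8*u + 12)/(u - 7)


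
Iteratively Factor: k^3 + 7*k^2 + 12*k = (k)*(k^2 + 7*k + 12) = k*(k + 4)*(k + 3)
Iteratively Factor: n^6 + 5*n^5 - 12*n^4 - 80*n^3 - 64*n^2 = (n + 4)*(n^5 + n^4 - 16*n^3 - 16*n^2) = (n - 4)*(n + 4)*(n^4 + 5*n^3 + 4*n^2) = (n - 4)*(n + 4)^2*(n^3 + n^2) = n*(n - 4)*(n + 4)^2*(n^2 + n) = n^2*(n - 4)*(n + 4)^2*(n + 1)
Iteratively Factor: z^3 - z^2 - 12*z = (z)*(z^2 - z - 12) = z*(z + 3)*(z - 4)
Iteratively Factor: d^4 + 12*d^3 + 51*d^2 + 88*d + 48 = (d + 3)*(d^3 + 9*d^2 + 24*d + 16) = (d + 3)*(d + 4)*(d^2 + 5*d + 4) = (d + 3)*(d + 4)^2*(d + 1)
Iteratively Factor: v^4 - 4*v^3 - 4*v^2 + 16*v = (v - 2)*(v^3 - 2*v^2 - 8*v) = (v - 4)*(v - 2)*(v^2 + 2*v) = v*(v - 4)*(v - 2)*(v + 2)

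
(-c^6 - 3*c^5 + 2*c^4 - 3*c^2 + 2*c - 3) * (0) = 0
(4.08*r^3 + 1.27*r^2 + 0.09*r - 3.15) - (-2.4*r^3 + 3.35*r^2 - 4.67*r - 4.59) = 6.48*r^3 - 2.08*r^2 + 4.76*r + 1.44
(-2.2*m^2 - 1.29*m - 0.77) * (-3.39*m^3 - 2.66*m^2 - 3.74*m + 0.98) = 7.458*m^5 + 10.2251*m^4 + 14.2697*m^3 + 4.7168*m^2 + 1.6156*m - 0.7546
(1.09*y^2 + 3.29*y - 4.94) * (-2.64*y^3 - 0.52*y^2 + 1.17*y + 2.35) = -2.8776*y^5 - 9.2524*y^4 + 12.6061*y^3 + 8.9796*y^2 + 1.9517*y - 11.609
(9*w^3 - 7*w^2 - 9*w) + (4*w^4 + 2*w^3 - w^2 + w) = 4*w^4 + 11*w^3 - 8*w^2 - 8*w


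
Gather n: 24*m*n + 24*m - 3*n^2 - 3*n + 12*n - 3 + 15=24*m - 3*n^2 + n*(24*m + 9) + 12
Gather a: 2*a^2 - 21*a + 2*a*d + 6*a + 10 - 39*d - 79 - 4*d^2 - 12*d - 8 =2*a^2 + a*(2*d - 15) - 4*d^2 - 51*d - 77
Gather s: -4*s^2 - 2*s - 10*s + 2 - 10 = -4*s^2 - 12*s - 8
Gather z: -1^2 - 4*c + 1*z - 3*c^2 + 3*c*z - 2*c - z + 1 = -3*c^2 + 3*c*z - 6*c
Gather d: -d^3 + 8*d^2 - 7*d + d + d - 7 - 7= -d^3 + 8*d^2 - 5*d - 14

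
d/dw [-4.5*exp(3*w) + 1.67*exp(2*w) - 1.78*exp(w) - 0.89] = (-13.5*exp(2*w) + 3.34*exp(w) - 1.78)*exp(w)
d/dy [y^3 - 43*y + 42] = 3*y^2 - 43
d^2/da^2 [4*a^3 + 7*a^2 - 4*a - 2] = 24*a + 14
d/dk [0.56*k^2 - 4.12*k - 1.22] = 1.12*k - 4.12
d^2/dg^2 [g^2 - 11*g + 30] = 2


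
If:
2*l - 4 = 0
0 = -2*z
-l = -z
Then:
No Solution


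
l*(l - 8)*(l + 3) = l^3 - 5*l^2 - 24*l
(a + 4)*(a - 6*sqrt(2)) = a^2 - 6*sqrt(2)*a + 4*a - 24*sqrt(2)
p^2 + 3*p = p*(p + 3)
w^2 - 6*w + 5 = (w - 5)*(w - 1)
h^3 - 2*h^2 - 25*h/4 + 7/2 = (h - 7/2)*(h - 1/2)*(h + 2)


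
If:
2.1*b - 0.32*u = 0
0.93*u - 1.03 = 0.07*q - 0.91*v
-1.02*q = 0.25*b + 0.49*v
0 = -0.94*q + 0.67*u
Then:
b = -0.29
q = -1.36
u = -1.90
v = 2.97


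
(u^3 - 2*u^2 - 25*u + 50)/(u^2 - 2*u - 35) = (u^2 - 7*u + 10)/(u - 7)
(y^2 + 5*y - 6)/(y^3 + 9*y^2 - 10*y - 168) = (y - 1)/(y^2 + 3*y - 28)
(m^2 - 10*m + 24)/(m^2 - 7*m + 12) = (m - 6)/(m - 3)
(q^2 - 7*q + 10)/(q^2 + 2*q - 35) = (q - 2)/(q + 7)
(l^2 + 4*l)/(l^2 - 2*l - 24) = l/(l - 6)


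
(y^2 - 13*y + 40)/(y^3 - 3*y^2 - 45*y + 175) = (y - 8)/(y^2 + 2*y - 35)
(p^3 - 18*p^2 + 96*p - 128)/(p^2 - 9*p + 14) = (p^2 - 16*p + 64)/(p - 7)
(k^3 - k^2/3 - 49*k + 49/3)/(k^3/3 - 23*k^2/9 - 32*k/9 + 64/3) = 3*(3*k^3 - k^2 - 147*k + 49)/(3*k^3 - 23*k^2 - 32*k + 192)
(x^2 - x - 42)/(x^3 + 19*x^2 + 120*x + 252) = (x - 7)/(x^2 + 13*x + 42)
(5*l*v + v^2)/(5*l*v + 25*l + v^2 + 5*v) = v/(v + 5)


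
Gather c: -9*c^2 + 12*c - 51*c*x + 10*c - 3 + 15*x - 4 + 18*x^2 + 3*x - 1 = -9*c^2 + c*(22 - 51*x) + 18*x^2 + 18*x - 8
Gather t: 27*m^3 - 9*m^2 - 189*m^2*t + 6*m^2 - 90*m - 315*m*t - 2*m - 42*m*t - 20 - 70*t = 27*m^3 - 3*m^2 - 92*m + t*(-189*m^2 - 357*m - 70) - 20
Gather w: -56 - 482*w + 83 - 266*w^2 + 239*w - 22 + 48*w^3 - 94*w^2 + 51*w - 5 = 48*w^3 - 360*w^2 - 192*w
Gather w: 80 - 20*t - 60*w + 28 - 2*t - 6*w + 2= -22*t - 66*w + 110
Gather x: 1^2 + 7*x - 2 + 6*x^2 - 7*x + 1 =6*x^2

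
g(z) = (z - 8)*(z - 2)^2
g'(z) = (z - 8)*(2*z - 4) + (z - 2)^2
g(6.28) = -31.51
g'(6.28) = 3.60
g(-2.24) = -184.09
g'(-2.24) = 104.81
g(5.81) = -31.79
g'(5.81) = -2.17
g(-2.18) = -177.87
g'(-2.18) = 102.58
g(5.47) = -30.46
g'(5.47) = -5.52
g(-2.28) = -188.31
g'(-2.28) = 106.32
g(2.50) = -1.38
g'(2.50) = -5.25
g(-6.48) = -1041.26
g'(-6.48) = 317.49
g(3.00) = -5.00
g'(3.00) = -9.00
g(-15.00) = -6647.00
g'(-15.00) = 1071.00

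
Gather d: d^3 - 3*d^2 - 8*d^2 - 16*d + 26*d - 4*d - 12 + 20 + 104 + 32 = d^3 - 11*d^2 + 6*d + 144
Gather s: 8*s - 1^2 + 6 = 8*s + 5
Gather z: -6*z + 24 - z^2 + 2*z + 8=-z^2 - 4*z + 32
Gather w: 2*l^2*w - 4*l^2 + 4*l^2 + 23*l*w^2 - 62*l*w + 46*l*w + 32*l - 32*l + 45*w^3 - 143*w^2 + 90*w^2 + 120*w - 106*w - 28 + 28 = 45*w^3 + w^2*(23*l - 53) + w*(2*l^2 - 16*l + 14)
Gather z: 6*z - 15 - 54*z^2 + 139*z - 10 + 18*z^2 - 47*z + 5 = -36*z^2 + 98*z - 20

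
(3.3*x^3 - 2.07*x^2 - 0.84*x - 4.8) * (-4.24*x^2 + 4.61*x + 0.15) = -13.992*x^5 + 23.9898*x^4 - 5.4861*x^3 + 16.1691*x^2 - 22.254*x - 0.72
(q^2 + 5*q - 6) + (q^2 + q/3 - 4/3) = 2*q^2 + 16*q/3 - 22/3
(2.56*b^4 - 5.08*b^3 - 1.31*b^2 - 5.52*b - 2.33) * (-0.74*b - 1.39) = -1.8944*b^5 + 0.2008*b^4 + 8.0306*b^3 + 5.9057*b^2 + 9.397*b + 3.2387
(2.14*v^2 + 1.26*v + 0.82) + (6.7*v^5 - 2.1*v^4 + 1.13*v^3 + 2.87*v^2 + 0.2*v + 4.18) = 6.7*v^5 - 2.1*v^4 + 1.13*v^3 + 5.01*v^2 + 1.46*v + 5.0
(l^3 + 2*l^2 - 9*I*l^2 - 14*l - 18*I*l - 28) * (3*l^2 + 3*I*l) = 3*l^5 + 6*l^4 - 24*I*l^4 - 15*l^3 - 48*I*l^3 - 30*l^2 - 42*I*l^2 - 84*I*l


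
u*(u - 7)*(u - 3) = u^3 - 10*u^2 + 21*u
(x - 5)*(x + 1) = x^2 - 4*x - 5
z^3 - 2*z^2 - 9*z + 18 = (z - 3)*(z - 2)*(z + 3)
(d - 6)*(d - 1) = d^2 - 7*d + 6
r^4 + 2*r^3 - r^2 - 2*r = r*(r - 1)*(r + 1)*(r + 2)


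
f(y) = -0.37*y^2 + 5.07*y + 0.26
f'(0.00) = 5.07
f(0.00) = 0.26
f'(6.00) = 0.63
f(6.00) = 17.36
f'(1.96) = 3.62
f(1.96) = 8.78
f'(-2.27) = 6.75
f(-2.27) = -13.16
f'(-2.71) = 7.08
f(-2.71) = -16.20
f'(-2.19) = 6.69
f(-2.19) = -12.62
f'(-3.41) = 7.59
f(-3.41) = -21.33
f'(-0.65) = 5.55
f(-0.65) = -3.19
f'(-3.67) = 7.79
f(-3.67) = -23.33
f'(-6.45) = 9.84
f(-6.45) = -47.83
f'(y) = 5.07 - 0.74*y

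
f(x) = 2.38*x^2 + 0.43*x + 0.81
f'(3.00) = 14.71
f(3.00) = 23.52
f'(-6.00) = -28.13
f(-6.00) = 83.91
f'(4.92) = 23.85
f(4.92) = 60.54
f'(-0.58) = -2.33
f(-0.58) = 1.36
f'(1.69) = 8.47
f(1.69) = 8.33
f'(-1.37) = -6.09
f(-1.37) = 4.69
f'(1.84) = 9.19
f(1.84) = 9.66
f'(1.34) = 6.81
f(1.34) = 5.66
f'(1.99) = 9.90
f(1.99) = 11.09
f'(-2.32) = -10.61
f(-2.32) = 12.62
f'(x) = 4.76*x + 0.43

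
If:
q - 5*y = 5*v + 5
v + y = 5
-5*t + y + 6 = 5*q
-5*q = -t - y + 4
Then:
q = 30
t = 5/3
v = -442/3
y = 457/3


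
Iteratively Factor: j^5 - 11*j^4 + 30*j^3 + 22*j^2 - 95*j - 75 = (j + 1)*(j^4 - 12*j^3 + 42*j^2 - 20*j - 75) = (j + 1)^2*(j^3 - 13*j^2 + 55*j - 75) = (j - 3)*(j + 1)^2*(j^2 - 10*j + 25) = (j - 5)*(j - 3)*(j + 1)^2*(j - 5)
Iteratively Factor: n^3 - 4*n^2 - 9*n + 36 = (n - 3)*(n^2 - n - 12) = (n - 3)*(n + 3)*(n - 4)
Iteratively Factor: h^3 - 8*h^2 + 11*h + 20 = (h + 1)*(h^2 - 9*h + 20) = (h - 5)*(h + 1)*(h - 4)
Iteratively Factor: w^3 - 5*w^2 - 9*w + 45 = (w - 3)*(w^2 - 2*w - 15) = (w - 3)*(w + 3)*(w - 5)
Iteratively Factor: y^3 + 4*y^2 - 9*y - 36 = (y - 3)*(y^2 + 7*y + 12) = (y - 3)*(y + 4)*(y + 3)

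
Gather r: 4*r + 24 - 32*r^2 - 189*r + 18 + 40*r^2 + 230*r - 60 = 8*r^2 + 45*r - 18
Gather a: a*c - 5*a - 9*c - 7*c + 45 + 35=a*(c - 5) - 16*c + 80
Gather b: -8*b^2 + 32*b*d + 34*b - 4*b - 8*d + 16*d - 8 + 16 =-8*b^2 + b*(32*d + 30) + 8*d + 8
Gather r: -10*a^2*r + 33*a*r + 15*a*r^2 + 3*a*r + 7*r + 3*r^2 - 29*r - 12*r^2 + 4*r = r^2*(15*a - 9) + r*(-10*a^2 + 36*a - 18)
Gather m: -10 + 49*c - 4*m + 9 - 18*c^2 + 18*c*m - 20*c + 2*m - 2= -18*c^2 + 29*c + m*(18*c - 2) - 3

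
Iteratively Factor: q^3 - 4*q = (q)*(q^2 - 4) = q*(q + 2)*(q - 2)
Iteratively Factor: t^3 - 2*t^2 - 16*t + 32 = (t - 2)*(t^2 - 16) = (t - 4)*(t - 2)*(t + 4)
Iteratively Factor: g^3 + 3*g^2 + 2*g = (g)*(g^2 + 3*g + 2) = g*(g + 2)*(g + 1)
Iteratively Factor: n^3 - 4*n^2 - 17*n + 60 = (n - 3)*(n^2 - n - 20) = (n - 3)*(n + 4)*(n - 5)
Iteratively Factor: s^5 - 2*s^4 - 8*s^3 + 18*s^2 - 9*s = (s + 3)*(s^4 - 5*s^3 + 7*s^2 - 3*s) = (s - 1)*(s + 3)*(s^3 - 4*s^2 + 3*s) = (s - 3)*(s - 1)*(s + 3)*(s^2 - s) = s*(s - 3)*(s - 1)*(s + 3)*(s - 1)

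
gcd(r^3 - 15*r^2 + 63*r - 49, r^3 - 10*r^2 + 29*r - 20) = r - 1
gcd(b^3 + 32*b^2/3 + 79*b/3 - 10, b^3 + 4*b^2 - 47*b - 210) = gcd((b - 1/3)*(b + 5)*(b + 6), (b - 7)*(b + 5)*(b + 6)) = b^2 + 11*b + 30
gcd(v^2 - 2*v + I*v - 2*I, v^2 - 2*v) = v - 2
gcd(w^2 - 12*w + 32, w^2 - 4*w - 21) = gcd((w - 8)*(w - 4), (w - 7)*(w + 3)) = 1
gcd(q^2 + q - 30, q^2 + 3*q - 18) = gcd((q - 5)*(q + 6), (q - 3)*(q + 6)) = q + 6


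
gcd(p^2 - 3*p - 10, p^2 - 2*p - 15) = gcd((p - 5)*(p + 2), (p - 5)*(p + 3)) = p - 5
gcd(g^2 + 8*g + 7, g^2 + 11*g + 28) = g + 7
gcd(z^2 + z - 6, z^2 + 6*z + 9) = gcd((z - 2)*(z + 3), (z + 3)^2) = z + 3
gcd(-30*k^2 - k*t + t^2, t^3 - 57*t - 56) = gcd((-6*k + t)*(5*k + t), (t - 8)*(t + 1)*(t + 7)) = 1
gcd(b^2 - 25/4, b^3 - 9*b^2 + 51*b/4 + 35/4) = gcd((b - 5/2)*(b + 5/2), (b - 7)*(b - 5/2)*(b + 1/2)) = b - 5/2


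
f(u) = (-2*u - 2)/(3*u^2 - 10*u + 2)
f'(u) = (10 - 6*u)*(-2*u - 2)/(3*u^2 - 10*u + 2)^2 - 2/(3*u^2 - 10*u + 2)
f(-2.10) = 0.06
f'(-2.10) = -0.02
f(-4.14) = 0.07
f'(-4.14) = 0.00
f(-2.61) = 0.07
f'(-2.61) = -0.01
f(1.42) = 0.79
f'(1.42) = 0.14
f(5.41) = -0.36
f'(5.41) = 0.17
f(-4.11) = 0.07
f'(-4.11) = 0.00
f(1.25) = 0.77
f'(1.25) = 0.01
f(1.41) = 0.79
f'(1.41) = 0.13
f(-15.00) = 0.03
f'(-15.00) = 0.00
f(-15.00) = 0.03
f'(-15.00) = 0.00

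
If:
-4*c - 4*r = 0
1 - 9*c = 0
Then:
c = 1/9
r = -1/9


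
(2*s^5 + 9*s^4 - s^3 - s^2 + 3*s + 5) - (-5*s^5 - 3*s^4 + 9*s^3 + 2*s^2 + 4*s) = 7*s^5 + 12*s^4 - 10*s^3 - 3*s^2 - s + 5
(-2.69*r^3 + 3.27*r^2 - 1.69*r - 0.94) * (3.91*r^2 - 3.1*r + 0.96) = -10.5179*r^5 + 21.1247*r^4 - 19.3273*r^3 + 4.7028*r^2 + 1.2916*r - 0.9024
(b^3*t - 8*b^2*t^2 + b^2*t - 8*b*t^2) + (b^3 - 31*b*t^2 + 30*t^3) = b^3*t + b^3 - 8*b^2*t^2 + b^2*t - 39*b*t^2 + 30*t^3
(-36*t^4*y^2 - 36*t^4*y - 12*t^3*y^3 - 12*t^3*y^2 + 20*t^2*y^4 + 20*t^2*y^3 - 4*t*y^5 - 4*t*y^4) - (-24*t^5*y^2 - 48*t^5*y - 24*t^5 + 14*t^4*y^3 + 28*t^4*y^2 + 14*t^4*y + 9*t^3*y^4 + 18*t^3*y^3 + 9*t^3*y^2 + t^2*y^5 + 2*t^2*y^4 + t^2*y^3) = 24*t^5*y^2 + 48*t^5*y + 24*t^5 - 14*t^4*y^3 - 64*t^4*y^2 - 50*t^4*y - 9*t^3*y^4 - 30*t^3*y^3 - 21*t^3*y^2 - t^2*y^5 + 18*t^2*y^4 + 19*t^2*y^3 - 4*t*y^5 - 4*t*y^4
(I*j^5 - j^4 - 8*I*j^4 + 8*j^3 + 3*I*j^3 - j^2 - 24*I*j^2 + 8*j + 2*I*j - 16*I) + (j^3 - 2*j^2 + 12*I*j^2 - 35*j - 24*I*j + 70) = I*j^5 - j^4 - 8*I*j^4 + 9*j^3 + 3*I*j^3 - 3*j^2 - 12*I*j^2 - 27*j - 22*I*j + 70 - 16*I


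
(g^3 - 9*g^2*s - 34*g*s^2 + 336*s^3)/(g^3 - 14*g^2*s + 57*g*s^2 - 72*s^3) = (g^2 - g*s - 42*s^2)/(g^2 - 6*g*s + 9*s^2)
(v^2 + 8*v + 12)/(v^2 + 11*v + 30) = (v + 2)/(v + 5)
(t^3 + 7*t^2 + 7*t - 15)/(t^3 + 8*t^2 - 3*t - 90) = (t^2 + 2*t - 3)/(t^2 + 3*t - 18)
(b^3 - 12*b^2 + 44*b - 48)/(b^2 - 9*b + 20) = (b^2 - 8*b + 12)/(b - 5)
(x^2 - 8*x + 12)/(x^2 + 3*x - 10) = (x - 6)/(x + 5)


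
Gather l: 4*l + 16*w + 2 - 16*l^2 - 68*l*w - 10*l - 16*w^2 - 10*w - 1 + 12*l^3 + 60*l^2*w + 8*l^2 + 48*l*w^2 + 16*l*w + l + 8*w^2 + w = 12*l^3 + l^2*(60*w - 8) + l*(48*w^2 - 52*w - 5) - 8*w^2 + 7*w + 1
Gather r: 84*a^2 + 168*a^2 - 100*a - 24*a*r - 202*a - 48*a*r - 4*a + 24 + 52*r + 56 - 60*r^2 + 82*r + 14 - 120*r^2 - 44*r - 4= 252*a^2 - 306*a - 180*r^2 + r*(90 - 72*a) + 90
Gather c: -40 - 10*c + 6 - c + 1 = -11*c - 33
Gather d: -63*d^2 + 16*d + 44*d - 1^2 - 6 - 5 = -63*d^2 + 60*d - 12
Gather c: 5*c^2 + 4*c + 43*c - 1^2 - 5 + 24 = 5*c^2 + 47*c + 18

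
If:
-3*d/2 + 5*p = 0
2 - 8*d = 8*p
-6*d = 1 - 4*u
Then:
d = 5/26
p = 3/52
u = 7/13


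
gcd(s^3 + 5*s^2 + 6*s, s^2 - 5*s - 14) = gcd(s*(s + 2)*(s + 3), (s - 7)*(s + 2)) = s + 2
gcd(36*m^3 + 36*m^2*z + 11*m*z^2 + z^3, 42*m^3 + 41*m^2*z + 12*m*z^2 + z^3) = 6*m^2 + 5*m*z + z^2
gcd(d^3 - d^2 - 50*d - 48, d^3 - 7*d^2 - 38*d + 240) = d^2 - 2*d - 48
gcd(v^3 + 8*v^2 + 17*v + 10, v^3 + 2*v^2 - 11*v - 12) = v + 1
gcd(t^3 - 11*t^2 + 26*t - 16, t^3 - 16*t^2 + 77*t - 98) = t - 2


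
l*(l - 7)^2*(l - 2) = l^4 - 16*l^3 + 77*l^2 - 98*l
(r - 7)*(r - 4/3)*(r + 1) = r^3 - 22*r^2/3 + r + 28/3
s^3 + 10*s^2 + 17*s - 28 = (s - 1)*(s + 4)*(s + 7)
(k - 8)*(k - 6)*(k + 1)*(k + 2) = k^4 - 11*k^3 + 8*k^2 + 116*k + 96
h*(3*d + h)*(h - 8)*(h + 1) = 3*d*h^3 - 21*d*h^2 - 24*d*h + h^4 - 7*h^3 - 8*h^2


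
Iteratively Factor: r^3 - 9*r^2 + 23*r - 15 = (r - 1)*(r^2 - 8*r + 15) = (r - 5)*(r - 1)*(r - 3)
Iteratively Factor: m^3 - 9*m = (m)*(m^2 - 9) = m*(m + 3)*(m - 3)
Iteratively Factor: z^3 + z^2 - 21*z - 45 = (z - 5)*(z^2 + 6*z + 9) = (z - 5)*(z + 3)*(z + 3)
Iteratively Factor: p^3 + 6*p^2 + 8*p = (p + 4)*(p^2 + 2*p) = (p + 2)*(p + 4)*(p)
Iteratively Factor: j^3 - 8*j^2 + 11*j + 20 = (j + 1)*(j^2 - 9*j + 20) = (j - 4)*(j + 1)*(j - 5)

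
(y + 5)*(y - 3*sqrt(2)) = y^2 - 3*sqrt(2)*y + 5*y - 15*sqrt(2)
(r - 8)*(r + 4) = r^2 - 4*r - 32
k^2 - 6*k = k*(k - 6)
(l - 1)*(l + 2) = l^2 + l - 2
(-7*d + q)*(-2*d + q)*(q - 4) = 14*d^2*q - 56*d^2 - 9*d*q^2 + 36*d*q + q^3 - 4*q^2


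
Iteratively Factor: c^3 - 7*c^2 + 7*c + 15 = (c - 5)*(c^2 - 2*c - 3) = (c - 5)*(c - 3)*(c + 1)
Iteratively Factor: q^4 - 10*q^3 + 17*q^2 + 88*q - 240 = (q - 4)*(q^3 - 6*q^2 - 7*q + 60) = (q - 4)*(q + 3)*(q^2 - 9*q + 20) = (q - 4)^2*(q + 3)*(q - 5)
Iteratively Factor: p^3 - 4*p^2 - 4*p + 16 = (p - 4)*(p^2 - 4) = (p - 4)*(p + 2)*(p - 2)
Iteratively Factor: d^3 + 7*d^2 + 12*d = (d)*(d^2 + 7*d + 12) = d*(d + 4)*(d + 3)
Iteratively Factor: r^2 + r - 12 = (r - 3)*(r + 4)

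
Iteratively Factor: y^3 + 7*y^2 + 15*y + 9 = (y + 3)*(y^2 + 4*y + 3) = (y + 3)^2*(y + 1)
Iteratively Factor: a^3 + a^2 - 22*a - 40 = (a + 4)*(a^2 - 3*a - 10) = (a + 2)*(a + 4)*(a - 5)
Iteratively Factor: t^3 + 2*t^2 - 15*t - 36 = (t + 3)*(t^2 - t - 12) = (t - 4)*(t + 3)*(t + 3)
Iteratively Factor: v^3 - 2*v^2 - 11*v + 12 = (v - 4)*(v^2 + 2*v - 3) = (v - 4)*(v + 3)*(v - 1)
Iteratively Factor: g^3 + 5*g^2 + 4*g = (g)*(g^2 + 5*g + 4) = g*(g + 4)*(g + 1)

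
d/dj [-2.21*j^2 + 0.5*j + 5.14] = 0.5 - 4.42*j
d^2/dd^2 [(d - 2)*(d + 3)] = 2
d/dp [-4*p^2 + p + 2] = 1 - 8*p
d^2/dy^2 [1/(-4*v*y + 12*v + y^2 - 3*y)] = 2*(-4*v*y + 12*v + y^2 - 3*y - (4*v - 2*y + 3)^2)/(4*v*y - 12*v - y^2 + 3*y)^3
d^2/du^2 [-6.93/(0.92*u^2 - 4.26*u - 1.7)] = (-11.731104*u^2 + 54.320112*u + 6.93*(1.84*u - 4.26)*(3.68*u - 8.52) + 21.67704)/(-0.92*u^2 + 4.26*u + 1.7)^3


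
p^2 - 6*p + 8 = (p - 4)*(p - 2)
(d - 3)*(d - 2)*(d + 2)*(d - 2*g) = d^4 - 2*d^3*g - 3*d^3 + 6*d^2*g - 4*d^2 + 8*d*g + 12*d - 24*g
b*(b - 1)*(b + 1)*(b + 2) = b^4 + 2*b^3 - b^2 - 2*b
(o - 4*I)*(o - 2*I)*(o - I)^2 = o^4 - 8*I*o^3 - 21*o^2 + 22*I*o + 8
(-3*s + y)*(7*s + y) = -21*s^2 + 4*s*y + y^2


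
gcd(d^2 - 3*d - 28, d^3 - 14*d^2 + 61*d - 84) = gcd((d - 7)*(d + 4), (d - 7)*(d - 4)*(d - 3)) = d - 7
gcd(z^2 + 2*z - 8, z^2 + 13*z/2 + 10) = z + 4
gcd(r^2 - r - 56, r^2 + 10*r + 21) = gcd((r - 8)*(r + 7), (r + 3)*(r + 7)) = r + 7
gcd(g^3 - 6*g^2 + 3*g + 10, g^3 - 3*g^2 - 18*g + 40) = g^2 - 7*g + 10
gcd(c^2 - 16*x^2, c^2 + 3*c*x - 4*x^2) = c + 4*x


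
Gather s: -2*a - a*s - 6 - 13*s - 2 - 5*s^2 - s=-2*a - 5*s^2 + s*(-a - 14) - 8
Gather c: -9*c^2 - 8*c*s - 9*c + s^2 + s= -9*c^2 + c*(-8*s - 9) + s^2 + s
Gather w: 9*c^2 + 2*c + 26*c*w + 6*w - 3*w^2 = 9*c^2 + 2*c - 3*w^2 + w*(26*c + 6)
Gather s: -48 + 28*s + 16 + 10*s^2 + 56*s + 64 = 10*s^2 + 84*s + 32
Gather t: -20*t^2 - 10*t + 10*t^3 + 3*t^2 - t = 10*t^3 - 17*t^2 - 11*t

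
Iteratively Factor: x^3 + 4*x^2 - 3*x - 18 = (x + 3)*(x^2 + x - 6) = (x - 2)*(x + 3)*(x + 3)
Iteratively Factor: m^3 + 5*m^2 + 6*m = (m + 3)*(m^2 + 2*m) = (m + 2)*(m + 3)*(m)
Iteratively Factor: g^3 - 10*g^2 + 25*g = (g - 5)*(g^2 - 5*g) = (g - 5)^2*(g)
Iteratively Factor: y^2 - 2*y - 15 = (y - 5)*(y + 3)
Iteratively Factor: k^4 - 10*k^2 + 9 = (k - 3)*(k^3 + 3*k^2 - k - 3) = (k - 3)*(k - 1)*(k^2 + 4*k + 3) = (k - 3)*(k - 1)*(k + 3)*(k + 1)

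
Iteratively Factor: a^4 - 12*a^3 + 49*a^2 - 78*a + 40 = (a - 5)*(a^3 - 7*a^2 + 14*a - 8) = (a - 5)*(a - 1)*(a^2 - 6*a + 8) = (a - 5)*(a - 4)*(a - 1)*(a - 2)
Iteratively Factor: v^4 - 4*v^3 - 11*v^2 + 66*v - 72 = (v - 3)*(v^3 - v^2 - 14*v + 24) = (v - 3)*(v + 4)*(v^2 - 5*v + 6) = (v - 3)*(v - 2)*(v + 4)*(v - 3)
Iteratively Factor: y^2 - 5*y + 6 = (y - 2)*(y - 3)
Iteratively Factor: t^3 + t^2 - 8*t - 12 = (t + 2)*(t^2 - t - 6) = (t + 2)^2*(t - 3)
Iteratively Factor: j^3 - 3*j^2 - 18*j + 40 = (j - 5)*(j^2 + 2*j - 8) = (j - 5)*(j - 2)*(j + 4)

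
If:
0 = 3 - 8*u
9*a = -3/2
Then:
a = -1/6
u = 3/8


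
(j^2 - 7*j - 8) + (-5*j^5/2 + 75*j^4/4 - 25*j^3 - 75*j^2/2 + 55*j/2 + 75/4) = -5*j^5/2 + 75*j^4/4 - 25*j^3 - 73*j^2/2 + 41*j/2 + 43/4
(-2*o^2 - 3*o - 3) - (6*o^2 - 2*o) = -8*o^2 - o - 3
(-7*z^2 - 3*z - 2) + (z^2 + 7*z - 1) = -6*z^2 + 4*z - 3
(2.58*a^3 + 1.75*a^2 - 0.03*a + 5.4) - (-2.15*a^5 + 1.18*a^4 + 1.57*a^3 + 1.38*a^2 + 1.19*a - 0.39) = 2.15*a^5 - 1.18*a^4 + 1.01*a^3 + 0.37*a^2 - 1.22*a + 5.79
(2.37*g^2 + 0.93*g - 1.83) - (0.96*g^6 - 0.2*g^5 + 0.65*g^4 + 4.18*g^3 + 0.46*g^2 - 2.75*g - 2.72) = -0.96*g^6 + 0.2*g^5 - 0.65*g^4 - 4.18*g^3 + 1.91*g^2 + 3.68*g + 0.89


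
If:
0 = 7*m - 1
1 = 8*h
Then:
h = 1/8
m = 1/7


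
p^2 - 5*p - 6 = (p - 6)*(p + 1)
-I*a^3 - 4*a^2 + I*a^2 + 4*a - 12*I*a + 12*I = (a - 6*I)*(a + 2*I)*(-I*a + I)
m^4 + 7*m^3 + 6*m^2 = m^2*(m + 1)*(m + 6)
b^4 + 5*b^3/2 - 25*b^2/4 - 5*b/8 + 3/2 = (b - 3/2)*(b - 1/2)*(b + 1/2)*(b + 4)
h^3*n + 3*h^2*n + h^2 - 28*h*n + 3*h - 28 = (h - 4)*(h + 7)*(h*n + 1)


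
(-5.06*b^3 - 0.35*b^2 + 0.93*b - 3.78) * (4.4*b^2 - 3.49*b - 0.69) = -22.264*b^5 + 16.1194*b^4 + 8.8049*b^3 - 19.6362*b^2 + 12.5505*b + 2.6082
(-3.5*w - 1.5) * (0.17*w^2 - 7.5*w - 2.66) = -0.595*w^3 + 25.995*w^2 + 20.56*w + 3.99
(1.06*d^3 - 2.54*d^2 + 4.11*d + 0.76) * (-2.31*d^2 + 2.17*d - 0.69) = -2.4486*d^5 + 8.1676*d^4 - 15.7373*d^3 + 8.9157*d^2 - 1.1867*d - 0.5244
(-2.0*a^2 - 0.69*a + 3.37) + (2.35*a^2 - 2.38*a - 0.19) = 0.35*a^2 - 3.07*a + 3.18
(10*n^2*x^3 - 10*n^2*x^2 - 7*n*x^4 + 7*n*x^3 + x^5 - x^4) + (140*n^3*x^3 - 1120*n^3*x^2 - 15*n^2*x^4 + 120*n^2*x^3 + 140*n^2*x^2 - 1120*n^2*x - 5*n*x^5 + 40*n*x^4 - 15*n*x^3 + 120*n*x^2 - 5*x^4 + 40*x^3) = 140*n^3*x^3 - 1120*n^3*x^2 - 15*n^2*x^4 + 130*n^2*x^3 + 130*n^2*x^2 - 1120*n^2*x - 5*n*x^5 + 33*n*x^4 - 8*n*x^3 + 120*n*x^2 + x^5 - 6*x^4 + 40*x^3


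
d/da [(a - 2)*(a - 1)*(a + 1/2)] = 3*a^2 - 5*a + 1/2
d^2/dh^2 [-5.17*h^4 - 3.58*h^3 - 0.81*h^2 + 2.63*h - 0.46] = -62.04*h^2 - 21.48*h - 1.62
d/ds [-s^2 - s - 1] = -2*s - 1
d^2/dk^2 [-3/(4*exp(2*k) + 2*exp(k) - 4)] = 3*(-2*(4*exp(k) + 1)^2*exp(k) + (8*exp(k) + 1)*(2*exp(2*k) + exp(k) - 2))*exp(k)/(2*(2*exp(2*k) + exp(k) - 2)^3)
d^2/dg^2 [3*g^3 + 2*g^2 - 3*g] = 18*g + 4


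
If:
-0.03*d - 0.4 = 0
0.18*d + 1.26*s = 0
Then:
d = -13.33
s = 1.90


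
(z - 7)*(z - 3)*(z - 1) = z^3 - 11*z^2 + 31*z - 21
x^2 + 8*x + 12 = (x + 2)*(x + 6)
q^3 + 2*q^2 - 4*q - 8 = (q - 2)*(q + 2)^2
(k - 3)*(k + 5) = k^2 + 2*k - 15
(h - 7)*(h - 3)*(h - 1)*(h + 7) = h^4 - 4*h^3 - 46*h^2 + 196*h - 147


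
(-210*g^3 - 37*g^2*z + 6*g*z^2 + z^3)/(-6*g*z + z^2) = 35*g^2/z + 12*g + z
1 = 1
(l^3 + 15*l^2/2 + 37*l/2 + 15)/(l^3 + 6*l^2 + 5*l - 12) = (l^2 + 9*l/2 + 5)/(l^2 + 3*l - 4)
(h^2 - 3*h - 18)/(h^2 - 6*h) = (h + 3)/h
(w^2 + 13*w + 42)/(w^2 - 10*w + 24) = (w^2 + 13*w + 42)/(w^2 - 10*w + 24)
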